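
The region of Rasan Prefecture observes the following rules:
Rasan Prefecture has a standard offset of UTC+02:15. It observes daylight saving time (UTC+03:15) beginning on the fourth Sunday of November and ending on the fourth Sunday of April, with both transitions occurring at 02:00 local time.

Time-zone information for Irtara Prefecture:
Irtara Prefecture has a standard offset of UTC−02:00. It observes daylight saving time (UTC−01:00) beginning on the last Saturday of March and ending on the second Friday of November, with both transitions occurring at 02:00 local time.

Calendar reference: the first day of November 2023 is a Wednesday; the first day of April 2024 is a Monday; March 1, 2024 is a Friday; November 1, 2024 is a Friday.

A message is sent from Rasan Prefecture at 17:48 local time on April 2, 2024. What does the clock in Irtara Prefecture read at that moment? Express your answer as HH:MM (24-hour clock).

1 November 2023 is a Wednesday, so the first Sunday is November 5 and the fourth is November 26.
1 April 2024 is a Monday, so the first Sunday is April 7 and the fourth is April 28.
April 2, 2024 lies within the daylight-saving period (26 November 2023 – 28 April 2024), so Rasan Prefecture is on daylight time, UTC+03:15.
17:48 Rasan Prefecture − 3h15m = 14:33 UTC.
1 March 2024 is a Friday, so Saturdays fall on 2, 9, 16, 23, 30; the last is March 30.
1 November 2024 is a Friday, so the first Friday is November 1 and the second is November 8.
At the standard offset (UTC−02:00), 14:33 UTC − 2h = 12:33 Irtara Prefecture standard time.
The standard-time date in Irtara Prefecture, April 2, 2024, falls between 30 March and 8 November, so daylight saving is in effect and Irtara Prefecture is at UTC−01:00.
14:33 UTC − 1h = 13:33 Irtara Prefecture.

13:33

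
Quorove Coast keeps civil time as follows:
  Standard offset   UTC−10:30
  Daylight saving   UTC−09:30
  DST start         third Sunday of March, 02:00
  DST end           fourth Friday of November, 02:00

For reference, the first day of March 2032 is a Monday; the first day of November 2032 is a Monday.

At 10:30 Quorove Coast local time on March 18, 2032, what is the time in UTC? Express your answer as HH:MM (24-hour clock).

21:00

1 March 2032 is a Monday, so the first Sunday is March 7 and the third is March 21.
1 November 2032 is a Monday, so the first Friday is November 5 and the fourth is November 26.
Daylight saving runs 21 March – 26 November; March 18, 2032 is outside that window, so Quorove Coast is on standard time at UTC−10:30.
10:30 local + 10h30m = 21:00 UTC.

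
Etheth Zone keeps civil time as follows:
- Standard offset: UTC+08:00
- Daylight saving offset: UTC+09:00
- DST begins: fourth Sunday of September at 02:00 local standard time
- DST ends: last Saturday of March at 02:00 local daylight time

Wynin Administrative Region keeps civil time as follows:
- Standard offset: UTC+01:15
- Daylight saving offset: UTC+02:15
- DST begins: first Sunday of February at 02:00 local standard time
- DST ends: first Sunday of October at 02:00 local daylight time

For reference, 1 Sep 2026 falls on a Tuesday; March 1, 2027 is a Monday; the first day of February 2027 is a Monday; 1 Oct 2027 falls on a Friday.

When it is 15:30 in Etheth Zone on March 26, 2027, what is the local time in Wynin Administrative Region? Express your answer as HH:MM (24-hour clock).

08:45

1 September 2026 is a Tuesday, so the first Sunday is September 6 and the fourth is September 27.
1 March 2027 is a Monday, so Saturdays fall on 6, 13, 20, 27; the last is March 27.
March 26, 2027 falls between 27 September 2026 and 27 March 2027, so daylight saving is in effect and Etheth Zone is at UTC+09:00.
15:30 Etheth Zone − 9h = 06:30 UTC.
1 February 2027 is a Monday, so the first Sunday is February 7.
1 October 2027 is a Friday, so the first Sunday is October 3.
At the standard offset (UTC+01:15), 06:30 UTC + 1h15m = 07:45 Wynin Administrative Region standard time.
The standard-time date in Wynin Administrative Region, March 26, 2027, falls between 7 February and 3 October, so daylight saving is in effect and Wynin Administrative Region is at UTC+02:15.
06:30 UTC + 2h15m = 08:45 Wynin Administrative Region.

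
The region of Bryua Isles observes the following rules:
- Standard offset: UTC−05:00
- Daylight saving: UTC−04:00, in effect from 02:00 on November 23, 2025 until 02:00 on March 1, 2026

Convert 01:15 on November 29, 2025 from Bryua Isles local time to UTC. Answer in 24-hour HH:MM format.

November 29, 2025 lies within the daylight-saving period (23 November 2025 – 1 March 2026), so Bryua Isles is on daylight time, UTC−04:00.
01:15 local + 4h = 05:15 UTC.

05:15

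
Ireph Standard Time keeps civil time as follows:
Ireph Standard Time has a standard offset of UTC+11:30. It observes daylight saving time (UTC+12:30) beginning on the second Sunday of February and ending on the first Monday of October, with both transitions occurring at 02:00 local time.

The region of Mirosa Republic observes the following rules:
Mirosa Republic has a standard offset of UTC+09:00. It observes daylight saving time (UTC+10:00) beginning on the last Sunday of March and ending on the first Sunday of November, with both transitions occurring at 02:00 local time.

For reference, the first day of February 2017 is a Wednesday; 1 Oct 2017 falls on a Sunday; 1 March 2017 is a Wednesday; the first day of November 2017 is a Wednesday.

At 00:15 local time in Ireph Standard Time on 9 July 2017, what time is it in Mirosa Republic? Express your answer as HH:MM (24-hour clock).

1 February 2017 is a Wednesday, so the first Sunday is February 5 and the second is February 12.
1 October 2017 is a Sunday, so the first Monday is October 2.
9 July 2017 lies within the daylight-saving period (12 February – 2 October), so Ireph Standard Time is on daylight time, UTC+12:30.
00:15 Ireph Standard Time − 12h30m = 11:45 UTC (rolling into the previous day, 8 July 2017).
1 March 2017 is a Wednesday, so Sundays fall on 5, 12, 19, 26; the last is March 26.
1 November 2017 is a Wednesday, so the first Sunday is November 5.
At the standard offset (UTC+09:00), 11:45 UTC + 9h = 20:45 Mirosa Republic standard time.
The standard-time date in Mirosa Republic, 8 July 2017, lies within the daylight-saving period (26 March – 5 November), so Mirosa Republic is on daylight time, UTC+10:00.
11:45 UTC + 10h = 21:45 Mirosa Republic.

21:45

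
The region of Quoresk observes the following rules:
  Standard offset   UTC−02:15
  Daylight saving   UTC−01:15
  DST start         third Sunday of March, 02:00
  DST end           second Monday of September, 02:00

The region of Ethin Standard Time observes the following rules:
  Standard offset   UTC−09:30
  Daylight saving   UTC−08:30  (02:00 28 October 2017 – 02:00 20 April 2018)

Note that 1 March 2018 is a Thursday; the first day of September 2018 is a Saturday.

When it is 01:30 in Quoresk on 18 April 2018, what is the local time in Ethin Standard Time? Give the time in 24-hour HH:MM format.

1 March 2018 is a Thursday, so the first Sunday is March 4 and the third is March 18.
1 September 2018 is a Saturday, so the first Monday is September 3 and the second is September 10.
18 April 2018 lies within the daylight-saving period (18 March – 10 September), so Quoresk is on daylight time, UTC−01:15.
01:30 Quoresk + 1h15m = 02:45 UTC.
At the standard offset (UTC−09:30), 02:45 UTC − 9h30m = 17:15 Ethin Standard Time standard time (rolling into the previous day, 17 April 2018).
Daylight saving runs 28 October 2017 – 20 April 2018; the standard-time date in Ethin Standard Time, 17 April 2018, is inside that window, so Ethin Standard Time is at UTC−08:30.
02:45 UTC − 8h30m = 18:15 Ethin Standard Time (rolling into the previous day, 17 April 2018).

18:15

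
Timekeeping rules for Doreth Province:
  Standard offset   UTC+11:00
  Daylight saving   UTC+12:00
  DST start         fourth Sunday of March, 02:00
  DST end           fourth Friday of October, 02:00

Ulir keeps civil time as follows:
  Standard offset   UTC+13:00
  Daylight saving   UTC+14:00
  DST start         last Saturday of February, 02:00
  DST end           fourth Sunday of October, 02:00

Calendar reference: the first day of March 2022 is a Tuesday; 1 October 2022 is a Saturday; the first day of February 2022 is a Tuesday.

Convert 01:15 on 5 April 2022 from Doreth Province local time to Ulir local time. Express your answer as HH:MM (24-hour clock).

1 March 2022 is a Tuesday, so the first Sunday is March 6 and the fourth is March 27.
1 October 2022 is a Saturday, so the first Friday is October 7 and the fourth is October 28.
5 April 2022 lies within the daylight-saving period (27 March – 28 October), so Doreth Province is on daylight time, UTC+12:00.
01:15 Doreth Province − 12h = 13:15 UTC (rolling into the previous day, 4 April 2022).
1 February 2022 is a Tuesday, so Saturdays fall on 5, 12, 19, 26; the last is February 26.
1 October 2022 is a Saturday, so the first Sunday is October 2 and the fourth is October 23.
At the standard offset (UTC+13:00), 13:15 UTC + 13h = 02:15 Ulir standard time (rolling into the next day, 5 April 2022).
The standard-time date in Ulir, 5 April 2022, falls between 26 February and 23 October, so daylight saving is in effect and Ulir is at UTC+14:00.
13:15 UTC + 14h = 03:15 Ulir (rolling into the next day, 5 April 2022).

03:15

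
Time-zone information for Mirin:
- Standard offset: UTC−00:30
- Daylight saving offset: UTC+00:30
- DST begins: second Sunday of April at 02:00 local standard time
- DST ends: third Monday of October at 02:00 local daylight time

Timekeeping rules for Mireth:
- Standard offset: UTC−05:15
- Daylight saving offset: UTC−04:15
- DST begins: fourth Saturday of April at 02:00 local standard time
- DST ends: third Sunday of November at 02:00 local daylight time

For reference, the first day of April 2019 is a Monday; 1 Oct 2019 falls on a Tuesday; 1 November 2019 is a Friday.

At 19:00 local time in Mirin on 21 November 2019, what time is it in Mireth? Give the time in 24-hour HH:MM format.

14:15

1 April 2019 is a Monday, so the first Sunday is April 7 and the second is April 14.
1 October 2019 is a Tuesday, so the first Monday is October 7 and the third is October 21.
21 November 2019 does not fall between 14 April and 21 October, so daylight saving is not in effect and Mirin is at UTC−00:30.
19:00 Mirin + 0h30m = 19:30 UTC.
1 April 2019 is a Monday, so the first Saturday is April 6 and the fourth is April 27.
1 November 2019 is a Friday, so the first Sunday is November 3 and the third is November 17.
At the standard offset (UTC−05:15), 19:30 UTC − 5h15m = 14:15 Mireth standard time.
Daylight saving runs 27 April – 17 November; the standard-time date in Mireth, 21 November 2019, is outside that window, so Mireth is on standard time at UTC−05:15.
19:30 UTC − 5h15m = 14:15 Mireth.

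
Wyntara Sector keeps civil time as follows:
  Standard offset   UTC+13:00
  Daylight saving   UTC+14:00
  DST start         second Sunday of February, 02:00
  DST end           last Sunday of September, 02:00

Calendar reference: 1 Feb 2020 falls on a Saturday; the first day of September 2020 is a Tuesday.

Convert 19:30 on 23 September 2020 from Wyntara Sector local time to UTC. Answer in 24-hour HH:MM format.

05:30

1 February 2020 is a Saturday, so the first Sunday is February 2 and the second is February 9.
1 September 2020 is a Tuesday, so Sundays fall on 6, 13, 20, 27; the last is September 27.
Daylight saving runs 9 February – 27 September; 23 September 2020 is inside that window, so Wyntara Sector is at UTC+14:00.
19:30 local − 14h = 05:30 UTC.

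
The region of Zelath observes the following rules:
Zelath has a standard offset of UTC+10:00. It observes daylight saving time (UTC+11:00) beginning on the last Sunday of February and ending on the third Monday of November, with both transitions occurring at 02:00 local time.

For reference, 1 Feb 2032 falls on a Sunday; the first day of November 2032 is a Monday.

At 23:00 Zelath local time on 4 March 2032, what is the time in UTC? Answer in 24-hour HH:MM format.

12:00

1 February 2032 is a Sunday, so Sundays fall on 1, 8, 15, 22, 29; the last is February 29.
1 November 2032 is a Monday, so the first Monday is November 1 and the third is November 15.
4 March 2032 falls between 29 February and 15 November, so daylight saving is in effect and Zelath is at UTC+11:00.
23:00 local − 11h = 12:00 UTC.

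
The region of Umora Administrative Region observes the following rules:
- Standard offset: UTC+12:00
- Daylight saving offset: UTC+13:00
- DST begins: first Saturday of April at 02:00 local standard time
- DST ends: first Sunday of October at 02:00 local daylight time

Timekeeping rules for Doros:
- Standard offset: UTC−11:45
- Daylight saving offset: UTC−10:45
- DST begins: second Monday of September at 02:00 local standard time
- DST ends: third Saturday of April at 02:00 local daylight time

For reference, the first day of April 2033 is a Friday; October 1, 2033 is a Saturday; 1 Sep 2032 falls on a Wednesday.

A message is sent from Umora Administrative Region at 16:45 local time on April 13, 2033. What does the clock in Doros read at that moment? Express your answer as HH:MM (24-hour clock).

1 April 2033 is a Friday, so the first Saturday is April 2.
1 October 2033 is a Saturday, so the first Sunday is October 2.
Daylight saving runs 2 April – 2 October; April 13, 2033 is inside that window, so Umora Administrative Region is at UTC+13:00.
16:45 Umora Administrative Region − 13h = 03:45 UTC.
1 September 2032 is a Wednesday, so the first Monday is September 6 and the second is September 13.
1 April 2033 is a Friday, so the first Saturday is April 2 and the third is April 16.
At the standard offset (UTC−11:45), 03:45 UTC − 11h45m = 16:00 Doros standard time (rolling into the previous day, 12 April 2033).
Daylight saving runs 13 September 2032 – 16 April 2033; the standard-time date in Doros, April 12, 2033, is inside that window, so Doros is at UTC−10:45.
03:45 UTC − 10h45m = 17:00 Doros (rolling into the previous day, 12 April 2033).

17:00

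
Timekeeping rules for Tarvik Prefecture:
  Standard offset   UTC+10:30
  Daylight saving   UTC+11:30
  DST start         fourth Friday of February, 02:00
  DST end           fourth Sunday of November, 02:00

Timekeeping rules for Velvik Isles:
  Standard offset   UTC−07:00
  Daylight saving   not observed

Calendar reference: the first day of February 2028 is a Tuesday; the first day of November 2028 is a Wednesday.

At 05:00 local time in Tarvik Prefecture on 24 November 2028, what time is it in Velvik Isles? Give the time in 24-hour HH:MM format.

10:30

1 February 2028 is a Tuesday, so the first Friday is February 4 and the fourth is February 25.
1 November 2028 is a Wednesday, so the first Sunday is November 5 and the fourth is November 26.
24 November 2028 falls between 25 February and 26 November, so daylight saving is in effect and Tarvik Prefecture is at UTC+11:30.
05:00 Tarvik Prefecture − 11h30m = 17:30 UTC (rolling into the previous day, 23 November 2028).
Velvik Isles has no daylight saving, so its offset is UTC−07:00 year-round.
17:30 UTC − 7h = 10:30 Velvik Isles.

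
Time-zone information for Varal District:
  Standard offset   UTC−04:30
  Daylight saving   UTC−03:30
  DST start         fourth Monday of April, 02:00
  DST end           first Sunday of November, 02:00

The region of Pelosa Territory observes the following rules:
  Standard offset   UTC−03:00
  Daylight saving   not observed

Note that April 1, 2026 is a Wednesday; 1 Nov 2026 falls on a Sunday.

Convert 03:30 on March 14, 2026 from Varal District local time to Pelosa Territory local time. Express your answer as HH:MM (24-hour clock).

05:00

1 April 2026 is a Wednesday, so the first Monday is April 6 and the fourth is April 27.
1 November 2026 is a Sunday, so the first Sunday is November 1.
Daylight saving runs 27 April – 1 November; March 14, 2026 is outside that window, so Varal District is on standard time at UTC−04:30.
03:30 Varal District + 4h30m = 08:00 UTC.
Pelosa Territory has no daylight saving, so its offset is UTC−03:00 year-round.
08:00 UTC − 3h = 05:00 Pelosa Territory.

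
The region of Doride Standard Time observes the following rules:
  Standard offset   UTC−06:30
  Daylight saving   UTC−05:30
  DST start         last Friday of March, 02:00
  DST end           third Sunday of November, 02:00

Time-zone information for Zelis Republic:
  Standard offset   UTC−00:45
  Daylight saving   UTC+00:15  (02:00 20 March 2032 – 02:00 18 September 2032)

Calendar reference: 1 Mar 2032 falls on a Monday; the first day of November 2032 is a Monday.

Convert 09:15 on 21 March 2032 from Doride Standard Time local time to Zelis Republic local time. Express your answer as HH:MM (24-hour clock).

16:00

1 March 2032 is a Monday, so Fridays fall on 5, 12, 19, 26; the last is March 26.
1 November 2032 is a Monday, so the first Sunday is November 7 and the third is November 21.
21 March 2032 does not fall between 26 March and 21 November, so daylight saving is not in effect and Doride Standard Time is at UTC−06:30.
09:15 Doride Standard Time + 6h30m = 15:45 UTC.
At the standard offset (UTC−00:45), 15:45 UTC − 0h45m = 15:00 Zelis Republic standard time.
The standard-time date in Zelis Republic, 21 March 2032, lies within the daylight-saving period (20 March – 18 September), so Zelis Republic is on daylight time, UTC+00:15.
15:45 UTC + 0h15m = 16:00 Zelis Republic.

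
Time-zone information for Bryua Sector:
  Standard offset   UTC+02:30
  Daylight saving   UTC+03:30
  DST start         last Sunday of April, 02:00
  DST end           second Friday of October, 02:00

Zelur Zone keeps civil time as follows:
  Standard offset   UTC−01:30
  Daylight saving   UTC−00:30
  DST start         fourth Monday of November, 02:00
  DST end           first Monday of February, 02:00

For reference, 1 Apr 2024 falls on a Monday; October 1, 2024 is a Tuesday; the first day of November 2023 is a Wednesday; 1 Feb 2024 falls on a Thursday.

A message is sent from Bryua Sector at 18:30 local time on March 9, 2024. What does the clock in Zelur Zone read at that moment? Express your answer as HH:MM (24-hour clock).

14:30

1 April 2024 is a Monday, so Sundays fall on 7, 14, 21, 28; the last is April 28.
1 October 2024 is a Tuesday, so the first Friday is October 4 and the second is October 11.
Daylight saving runs 28 April – 11 October; March 9, 2024 is outside that window, so Bryua Sector is on standard time at UTC+02:30.
18:30 Bryua Sector − 2h30m = 16:00 UTC.
1 November 2023 is a Wednesday, so the first Monday is November 6 and the fourth is November 27.
1 February 2024 is a Thursday, so the first Monday is February 5.
At the standard offset (UTC−01:30), 16:00 UTC − 1h30m = 14:30 Zelur Zone standard time.
Daylight saving runs 27 November 2023 – 5 February 2024; the standard-time date in Zelur Zone, March 9, 2024, is outside that window, so Zelur Zone is on standard time at UTC−01:30.
16:00 UTC − 1h30m = 14:30 Zelur Zone.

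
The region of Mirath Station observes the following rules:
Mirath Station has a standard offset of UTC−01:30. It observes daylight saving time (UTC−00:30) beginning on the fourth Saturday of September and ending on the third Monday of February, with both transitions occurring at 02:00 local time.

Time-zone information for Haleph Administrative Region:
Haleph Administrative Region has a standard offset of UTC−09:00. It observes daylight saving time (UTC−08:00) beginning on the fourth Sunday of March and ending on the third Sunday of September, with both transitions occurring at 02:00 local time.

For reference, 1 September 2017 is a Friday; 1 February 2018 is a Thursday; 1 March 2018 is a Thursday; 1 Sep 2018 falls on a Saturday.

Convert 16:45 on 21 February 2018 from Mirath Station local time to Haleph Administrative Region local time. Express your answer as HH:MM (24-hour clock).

09:15

1 September 2017 is a Friday, so the first Saturday is September 2 and the fourth is September 23.
1 February 2018 is a Thursday, so the first Monday is February 5 and the third is February 19.
21 February 2018 does not fall between 23 September 2017 and 19 February 2018, so daylight saving is not in effect and Mirath Station is at UTC−01:30.
16:45 Mirath Station + 1h30m = 18:15 UTC.
1 March 2018 is a Thursday, so the first Sunday is March 4 and the fourth is March 25.
1 September 2018 is a Saturday, so the first Sunday is September 2 and the third is September 16.
At the standard offset (UTC−09:00), 18:15 UTC − 9h = 09:15 Haleph Administrative Region standard time.
The standard-time date in Haleph Administrative Region, 21 February 2018, is outside the daylight-saving period (25 March – 16 September), so Haleph Administrative Region is on standard time, UTC−09:00.
18:15 UTC − 9h = 09:15 Haleph Administrative Region.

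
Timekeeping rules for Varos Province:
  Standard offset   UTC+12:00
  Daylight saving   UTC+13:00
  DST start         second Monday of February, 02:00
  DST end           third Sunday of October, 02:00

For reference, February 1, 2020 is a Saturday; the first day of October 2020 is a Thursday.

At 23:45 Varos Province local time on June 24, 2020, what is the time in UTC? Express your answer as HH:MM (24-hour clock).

10:45

1 February 2020 is a Saturday, so the first Monday is February 3 and the second is February 10.
1 October 2020 is a Thursday, so the first Sunday is October 4 and the third is October 18.
June 24, 2020 lies within the daylight-saving period (10 February – 18 October), so Varos Province is on daylight time, UTC+13:00.
23:45 local − 13h = 10:45 UTC.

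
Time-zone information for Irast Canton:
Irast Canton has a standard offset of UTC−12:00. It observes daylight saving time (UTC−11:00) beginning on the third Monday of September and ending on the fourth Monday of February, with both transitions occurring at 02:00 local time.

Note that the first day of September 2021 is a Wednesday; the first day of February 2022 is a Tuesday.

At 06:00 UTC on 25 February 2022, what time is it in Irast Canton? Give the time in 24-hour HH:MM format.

19:00

1 September 2021 is a Wednesday, so the first Monday is September 6 and the third is September 20.
1 February 2022 is a Tuesday, so the first Monday is February 7 and the fourth is February 28.
At the standard offset (UTC−12:00), 06:00 UTC − 12h = 18:00 Irast Canton standard time (rolling into the previous day, 24 February 2022).
Daylight saving runs 20 September 2021 – 28 February 2022; the standard-time date in Irast Canton, 24 February 2022, is inside that window, so Irast Canton is at UTC−11:00.
06:00 UTC − 11h = 19:00 local (rolling into the previous day, 24 February 2022).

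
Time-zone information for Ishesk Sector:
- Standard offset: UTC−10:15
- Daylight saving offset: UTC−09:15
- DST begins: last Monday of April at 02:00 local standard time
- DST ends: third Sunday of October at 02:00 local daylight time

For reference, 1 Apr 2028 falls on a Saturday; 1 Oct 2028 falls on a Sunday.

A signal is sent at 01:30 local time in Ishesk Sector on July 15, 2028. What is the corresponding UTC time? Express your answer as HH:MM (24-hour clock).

10:45

1 April 2028 is a Saturday, so Mondays fall on 3, 10, 17, 24; the last is April 24.
1 October 2028 is a Sunday, so the first Sunday is October 1 and the third is October 15.
Daylight saving runs 24 April – 15 October; July 15, 2028 is inside that window, so Ishesk Sector is at UTC−09:15.
01:30 local + 9h15m = 10:45 UTC.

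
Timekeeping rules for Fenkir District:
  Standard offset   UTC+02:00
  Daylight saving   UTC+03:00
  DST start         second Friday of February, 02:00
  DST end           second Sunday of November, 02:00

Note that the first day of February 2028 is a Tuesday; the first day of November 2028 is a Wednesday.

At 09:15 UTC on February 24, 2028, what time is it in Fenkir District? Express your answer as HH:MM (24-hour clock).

1 February 2028 is a Tuesday, so the first Friday is February 4 and the second is February 11.
1 November 2028 is a Wednesday, so the first Sunday is November 5 and the second is November 12.
At the standard offset (UTC+02:00), 09:15 UTC + 2h = 11:15 Fenkir District standard time.
The standard-time date in Fenkir District, February 24, 2028, lies within the daylight-saving period (11 February – 12 November), so Fenkir District is on daylight time, UTC+03:00.
09:15 UTC + 3h = 12:15 local.

12:15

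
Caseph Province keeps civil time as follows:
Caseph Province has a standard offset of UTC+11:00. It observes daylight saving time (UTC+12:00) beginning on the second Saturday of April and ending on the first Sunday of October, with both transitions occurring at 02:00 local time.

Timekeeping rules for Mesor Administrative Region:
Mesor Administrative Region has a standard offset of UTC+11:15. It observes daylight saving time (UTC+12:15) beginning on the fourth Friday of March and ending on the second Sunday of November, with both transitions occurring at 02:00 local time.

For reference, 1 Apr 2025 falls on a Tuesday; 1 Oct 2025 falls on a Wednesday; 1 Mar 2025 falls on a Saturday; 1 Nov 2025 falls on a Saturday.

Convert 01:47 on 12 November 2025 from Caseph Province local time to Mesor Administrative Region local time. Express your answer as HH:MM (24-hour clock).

02:02

1 April 2025 is a Tuesday, so the first Saturday is April 5 and the second is April 12.
1 October 2025 is a Wednesday, so the first Sunday is October 5.
12 November 2025 does not fall between 12 April and 5 October, so daylight saving is not in effect and Caseph Province is at UTC+11:00.
01:47 Caseph Province − 11h = 14:47 UTC (rolling into the previous day, 11 November 2025).
1 March 2025 is a Saturday, so the first Friday is March 7 and the fourth is March 28.
1 November 2025 is a Saturday, so the first Sunday is November 2 and the second is November 9.
At the standard offset (UTC+11:15), 14:47 UTC + 11h15m = 02:02 Mesor Administrative Region standard time (rolling into the next day, 12 November 2025).
Daylight saving runs 28 March – 9 November; the standard-time date in Mesor Administrative Region, 12 November 2025, is outside that window, so Mesor Administrative Region is on standard time at UTC+11:15.
14:47 UTC + 11h15m = 02:02 Mesor Administrative Region (rolling into the next day, 12 November 2025).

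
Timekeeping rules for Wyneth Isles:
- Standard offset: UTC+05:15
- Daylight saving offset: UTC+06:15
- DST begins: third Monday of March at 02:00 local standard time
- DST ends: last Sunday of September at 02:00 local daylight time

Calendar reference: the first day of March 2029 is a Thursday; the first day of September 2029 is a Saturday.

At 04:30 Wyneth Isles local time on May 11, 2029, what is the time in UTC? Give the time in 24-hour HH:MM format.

22:15

1 March 2029 is a Thursday, so the first Monday is March 5 and the third is March 19.
1 September 2029 is a Saturday, so Sundays fall on 2, 9, 16, 23, 30; the last is September 30.
Daylight saving runs 19 March – 30 September; May 11, 2029 is inside that window, so Wyneth Isles is at UTC+06:15.
04:30 local − 6h15m = 22:15 UTC (rolling into the previous day, 10 May 2029).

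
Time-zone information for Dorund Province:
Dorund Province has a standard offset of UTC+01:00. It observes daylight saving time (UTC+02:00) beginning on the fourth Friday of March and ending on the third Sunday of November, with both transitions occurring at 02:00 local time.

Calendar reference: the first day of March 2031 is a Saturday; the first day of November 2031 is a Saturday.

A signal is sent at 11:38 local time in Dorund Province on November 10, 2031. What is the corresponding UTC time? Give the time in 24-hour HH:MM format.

09:38

1 March 2031 is a Saturday, so the first Friday is March 7 and the fourth is March 28.
1 November 2031 is a Saturday, so the first Sunday is November 2 and the third is November 16.
November 10, 2031 lies within the daylight-saving period (28 March – 16 November), so Dorund Province is on daylight time, UTC+02:00.
11:38 local − 2h = 09:38 UTC.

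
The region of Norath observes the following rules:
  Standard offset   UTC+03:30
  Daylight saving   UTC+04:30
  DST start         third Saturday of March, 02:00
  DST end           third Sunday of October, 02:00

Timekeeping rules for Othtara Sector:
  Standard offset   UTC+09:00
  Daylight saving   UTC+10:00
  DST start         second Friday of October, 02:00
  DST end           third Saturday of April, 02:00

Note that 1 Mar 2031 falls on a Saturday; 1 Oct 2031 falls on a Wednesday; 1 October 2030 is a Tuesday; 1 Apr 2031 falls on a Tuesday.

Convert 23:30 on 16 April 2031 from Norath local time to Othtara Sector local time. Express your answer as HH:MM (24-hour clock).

05:00

1 March 2031 is a Saturday, so the first Saturday is March 1 and the third is March 15.
1 October 2031 is a Wednesday, so the first Sunday is October 5 and the third is October 19.
Daylight saving runs 15 March – 19 October; 16 April 2031 is inside that window, so Norath is at UTC+04:30.
23:30 Norath − 4h30m = 19:00 UTC.
1 October 2030 is a Tuesday, so the first Friday is October 4 and the second is October 11.
1 April 2031 is a Tuesday, so the first Saturday is April 5 and the third is April 19.
At the standard offset (UTC+09:00), 19:00 UTC + 9h = 04:00 Othtara Sector standard time (rolling into the next day, 17 April 2031).
The standard-time date in Othtara Sector, 17 April 2031, falls between 11 October 2030 and 19 April 2031, so daylight saving is in effect and Othtara Sector is at UTC+10:00.
19:00 UTC + 10h = 05:00 Othtara Sector (rolling into the next day, 17 April 2031).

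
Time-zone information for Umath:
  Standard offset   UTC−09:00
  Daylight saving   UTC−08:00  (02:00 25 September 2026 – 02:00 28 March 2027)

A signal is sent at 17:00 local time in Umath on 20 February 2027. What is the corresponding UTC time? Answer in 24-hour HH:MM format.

01:00

20 February 2027 lies within the daylight-saving period (25 September 2026 – 28 March 2027), so Umath is on daylight time, UTC−08:00.
17:00 local + 8h = 01:00 UTC (rolling into the next day, 21 February 2027).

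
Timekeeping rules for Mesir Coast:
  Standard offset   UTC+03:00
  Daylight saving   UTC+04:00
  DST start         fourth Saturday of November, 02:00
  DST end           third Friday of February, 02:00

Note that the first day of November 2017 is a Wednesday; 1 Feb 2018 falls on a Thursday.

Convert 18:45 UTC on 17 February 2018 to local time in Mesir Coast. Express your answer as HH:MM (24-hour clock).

1 November 2017 is a Wednesday, so the first Saturday is November 4 and the fourth is November 25.
1 February 2018 is a Thursday, so the first Friday is February 2 and the third is February 16.
At the standard offset (UTC+03:00), 18:45 UTC + 3h = 21:45 Mesir Coast standard time.
The standard-time date in Mesir Coast, 17 February 2018, is outside the daylight-saving period (25 November 2017 – 16 February 2018), so Mesir Coast is on standard time, UTC+03:00.
18:45 UTC + 3h = 21:45 local.

21:45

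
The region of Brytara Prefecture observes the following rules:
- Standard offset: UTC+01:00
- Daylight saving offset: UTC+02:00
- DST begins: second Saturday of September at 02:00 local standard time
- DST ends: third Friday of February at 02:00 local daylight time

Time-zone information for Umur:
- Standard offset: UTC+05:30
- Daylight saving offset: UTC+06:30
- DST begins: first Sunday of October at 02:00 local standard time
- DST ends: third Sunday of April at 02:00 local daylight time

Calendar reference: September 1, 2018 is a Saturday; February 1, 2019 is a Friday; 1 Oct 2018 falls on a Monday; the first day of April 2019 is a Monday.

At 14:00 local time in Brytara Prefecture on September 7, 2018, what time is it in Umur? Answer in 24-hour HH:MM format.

1 September 2018 is a Saturday, so the first Saturday is September 1 and the second is September 8.
1 February 2019 is a Friday, so the first Friday is February 1 and the third is February 15.
September 7, 2018 does not fall between 8 September 2018 and 15 February 2019, so daylight saving is not in effect and Brytara Prefecture is at UTC+01:00.
14:00 Brytara Prefecture − 1h = 13:00 UTC.
1 October 2018 is a Monday, so the first Sunday is October 7.
1 April 2019 is a Monday, so the first Sunday is April 7 and the third is April 21.
At the standard offset (UTC+05:30), 13:00 UTC + 5h30m = 18:30 Umur standard time.
Daylight saving runs 7 October 2018 – 21 April 2019; the standard-time date in Umur, September 7, 2018, is outside that window, so Umur is on standard time at UTC+05:30.
13:00 UTC + 5h30m = 18:30 Umur.

18:30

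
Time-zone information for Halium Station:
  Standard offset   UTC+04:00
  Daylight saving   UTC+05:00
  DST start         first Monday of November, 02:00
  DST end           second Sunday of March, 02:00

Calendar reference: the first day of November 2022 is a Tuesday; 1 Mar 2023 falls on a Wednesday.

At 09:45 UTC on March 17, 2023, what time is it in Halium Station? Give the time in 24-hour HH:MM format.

13:45

1 November 2022 is a Tuesday, so the first Monday is November 7.
1 March 2023 is a Wednesday, so the first Sunday is March 5 and the second is March 12.
At the standard offset (UTC+04:00), 09:45 UTC + 4h = 13:45 Halium Station standard time.
The standard-time date in Halium Station, March 17, 2023, does not fall between 7 November 2022 and 12 March 2023, so daylight saving is not in effect and Halium Station is at UTC+04:00.
09:45 UTC + 4h = 13:45 local.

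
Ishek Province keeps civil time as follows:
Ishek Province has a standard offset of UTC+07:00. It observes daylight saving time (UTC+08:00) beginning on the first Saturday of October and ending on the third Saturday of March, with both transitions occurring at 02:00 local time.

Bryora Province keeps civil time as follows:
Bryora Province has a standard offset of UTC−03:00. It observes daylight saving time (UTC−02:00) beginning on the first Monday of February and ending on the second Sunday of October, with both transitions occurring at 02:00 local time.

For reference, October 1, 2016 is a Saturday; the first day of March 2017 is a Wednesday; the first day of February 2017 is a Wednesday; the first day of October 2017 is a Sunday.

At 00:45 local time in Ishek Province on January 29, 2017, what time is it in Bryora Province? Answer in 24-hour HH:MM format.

1 October 2016 is a Saturday, so the first Saturday is October 1.
1 March 2017 is a Wednesday, so the first Saturday is March 4 and the third is March 18.
Daylight saving runs 1 October 2016 – 18 March 2017; January 29, 2017 is inside that window, so Ishek Province is at UTC+08:00.
00:45 Ishek Province − 8h = 16:45 UTC (rolling into the previous day, 28 January 2017).
1 February 2017 is a Wednesday, so the first Monday is February 6.
1 October 2017 is a Sunday, so the first Sunday is October 1 and the second is October 8.
At the standard offset (UTC−03:00), 16:45 UTC − 3h = 13:45 Bryora Province standard time.
The standard-time date in Bryora Province, January 28, 2017, does not fall between 6 February and 8 October, so daylight saving is not in effect and Bryora Province is at UTC−03:00.
16:45 UTC − 3h = 13:45 Bryora Province.

13:45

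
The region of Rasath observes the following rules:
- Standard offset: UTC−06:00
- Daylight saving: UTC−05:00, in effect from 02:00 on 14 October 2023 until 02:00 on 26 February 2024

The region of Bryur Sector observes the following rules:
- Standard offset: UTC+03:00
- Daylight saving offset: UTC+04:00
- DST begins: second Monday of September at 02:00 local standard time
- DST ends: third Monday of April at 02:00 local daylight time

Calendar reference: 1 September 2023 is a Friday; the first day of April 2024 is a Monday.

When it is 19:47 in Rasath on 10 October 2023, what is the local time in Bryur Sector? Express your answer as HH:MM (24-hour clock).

05:47

10 October 2023 does not fall between 14 October 2023 and 26 February 2024, so daylight saving is not in effect and Rasath is at UTC−06:00.
19:47 Rasath + 6h = 01:47 UTC (rolling into the next day, 11 October 2023).
1 September 2023 is a Friday, so the first Monday is September 4 and the second is September 11.
1 April 2024 is a Monday, so the first Monday is April 1 and the third is April 15.
At the standard offset (UTC+03:00), 01:47 UTC + 3h = 04:47 Bryur Sector standard time.
Daylight saving runs 11 September 2023 – 15 April 2024; the standard-time date in Bryur Sector, 11 October 2023, is inside that window, so Bryur Sector is at UTC+04:00.
01:47 UTC + 4h = 05:47 Bryur Sector.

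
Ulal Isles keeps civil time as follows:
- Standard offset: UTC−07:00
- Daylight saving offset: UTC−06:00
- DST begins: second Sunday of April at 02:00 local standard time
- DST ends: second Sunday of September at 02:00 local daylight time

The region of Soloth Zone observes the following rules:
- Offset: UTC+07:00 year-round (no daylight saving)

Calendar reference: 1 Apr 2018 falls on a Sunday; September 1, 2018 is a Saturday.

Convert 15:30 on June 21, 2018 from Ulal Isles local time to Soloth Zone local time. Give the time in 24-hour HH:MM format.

04:30

1 April 2018 is a Sunday, so the first Sunday is April 1 and the second is April 8.
1 September 2018 is a Saturday, so the first Sunday is September 2 and the second is September 9.
June 21, 2018 lies within the daylight-saving period (8 April – 9 September), so Ulal Isles is on daylight time, UTC−06:00.
15:30 Ulal Isles + 6h = 21:30 UTC.
Soloth Zone has no daylight saving, so its offset is UTC+07:00 year-round.
21:30 UTC + 7h = 04:30 Soloth Zone (rolling into the next day, 22 June 2018).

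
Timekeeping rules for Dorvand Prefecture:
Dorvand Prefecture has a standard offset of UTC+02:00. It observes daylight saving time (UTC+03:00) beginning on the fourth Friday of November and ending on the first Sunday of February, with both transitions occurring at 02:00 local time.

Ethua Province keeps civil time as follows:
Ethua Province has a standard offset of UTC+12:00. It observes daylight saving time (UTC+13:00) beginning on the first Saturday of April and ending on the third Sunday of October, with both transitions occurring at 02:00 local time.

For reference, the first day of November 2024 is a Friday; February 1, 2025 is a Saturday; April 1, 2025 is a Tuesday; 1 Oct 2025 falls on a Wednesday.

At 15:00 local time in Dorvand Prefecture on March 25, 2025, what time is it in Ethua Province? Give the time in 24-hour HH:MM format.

01:00

1 November 2024 is a Friday, so the first Friday is November 1 and the fourth is November 22.
1 February 2025 is a Saturday, so the first Sunday is February 2.
March 25, 2025 does not fall between 22 November 2024 and 2 February 2025, so daylight saving is not in effect and Dorvand Prefecture is at UTC+02:00.
15:00 Dorvand Prefecture − 2h = 13:00 UTC.
1 April 2025 is a Tuesday, so the first Saturday is April 5.
1 October 2025 is a Wednesday, so the first Sunday is October 5 and the third is October 19.
At the standard offset (UTC+12:00), 13:00 UTC + 12h = 01:00 Ethua Province standard time (rolling into the next day, 26 March 2025).
The standard-time date in Ethua Province, March 26, 2025, does not fall between 5 April and 19 October, so daylight saving is not in effect and Ethua Province is at UTC+12:00.
13:00 UTC + 12h = 01:00 Ethua Province (rolling into the next day, 26 March 2025).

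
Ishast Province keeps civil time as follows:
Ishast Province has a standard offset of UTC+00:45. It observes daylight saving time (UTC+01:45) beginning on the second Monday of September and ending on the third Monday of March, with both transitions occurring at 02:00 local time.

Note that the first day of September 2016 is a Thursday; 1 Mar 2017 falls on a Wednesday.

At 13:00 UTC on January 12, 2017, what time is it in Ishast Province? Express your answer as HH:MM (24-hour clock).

1 September 2016 is a Thursday, so the first Monday is September 5 and the second is September 12.
1 March 2017 is a Wednesday, so the first Monday is March 6 and the third is March 20.
At the standard offset (UTC+00:45), 13:00 UTC + 0h45m = 13:45 Ishast Province standard time.
Daylight saving runs 12 September 2016 – 20 March 2017; the standard-time date in Ishast Province, January 12, 2017, is inside that window, so Ishast Province is at UTC+01:45.
13:00 UTC + 1h45m = 14:45 local.

14:45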